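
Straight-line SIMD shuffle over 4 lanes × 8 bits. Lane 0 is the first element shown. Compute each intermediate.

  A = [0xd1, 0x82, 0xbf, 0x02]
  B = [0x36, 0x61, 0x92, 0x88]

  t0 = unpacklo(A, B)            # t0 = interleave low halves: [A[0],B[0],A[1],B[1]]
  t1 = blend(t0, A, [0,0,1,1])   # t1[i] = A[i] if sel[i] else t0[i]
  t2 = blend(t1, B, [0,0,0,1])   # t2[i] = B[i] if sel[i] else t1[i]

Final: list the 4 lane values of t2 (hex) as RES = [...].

RES = [ 0xd1  0x36  0xbf  0x88 ]

  t0: d1 36 82 61
  t1: d1 36 bf 02
  t2: d1 36 bf 88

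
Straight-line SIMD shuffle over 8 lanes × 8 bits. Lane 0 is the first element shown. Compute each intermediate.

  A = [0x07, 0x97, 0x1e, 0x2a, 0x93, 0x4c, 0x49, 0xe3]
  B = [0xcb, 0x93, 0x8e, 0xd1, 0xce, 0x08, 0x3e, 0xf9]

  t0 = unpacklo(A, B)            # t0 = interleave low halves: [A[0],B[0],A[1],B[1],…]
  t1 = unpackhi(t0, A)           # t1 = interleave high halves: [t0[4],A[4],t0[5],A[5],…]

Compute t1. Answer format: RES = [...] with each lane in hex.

RES = [ 0x1e  0x93  0x8e  0x4c  0x2a  0x49  0xd1  0xe3 ]

  t0: 07 cb 97 93 1e 8e 2a d1
  t1: 1e 93 8e 4c 2a 49 d1 e3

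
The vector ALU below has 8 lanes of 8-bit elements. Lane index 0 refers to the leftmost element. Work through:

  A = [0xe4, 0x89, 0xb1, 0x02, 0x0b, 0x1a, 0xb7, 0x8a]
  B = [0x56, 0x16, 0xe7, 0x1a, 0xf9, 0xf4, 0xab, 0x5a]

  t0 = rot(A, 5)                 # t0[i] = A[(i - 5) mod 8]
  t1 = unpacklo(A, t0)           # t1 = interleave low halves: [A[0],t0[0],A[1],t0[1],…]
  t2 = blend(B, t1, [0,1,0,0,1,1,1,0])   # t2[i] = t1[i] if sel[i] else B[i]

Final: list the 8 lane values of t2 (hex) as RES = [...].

t0 = [0x02, 0x0b, 0x1a, 0xb7, 0x8a, 0xe4, 0x89, 0xb1]
t1 = [0xe4, 0x02, 0x89, 0x0b, 0xb1, 0x1a, 0x02, 0xb7]
t2 = [0x56, 0x02, 0xe7, 0x1a, 0xb1, 0x1a, 0x02, 0x5a]

RES = [0x56, 0x02, 0xe7, 0x1a, 0xb1, 0x1a, 0x02, 0x5a]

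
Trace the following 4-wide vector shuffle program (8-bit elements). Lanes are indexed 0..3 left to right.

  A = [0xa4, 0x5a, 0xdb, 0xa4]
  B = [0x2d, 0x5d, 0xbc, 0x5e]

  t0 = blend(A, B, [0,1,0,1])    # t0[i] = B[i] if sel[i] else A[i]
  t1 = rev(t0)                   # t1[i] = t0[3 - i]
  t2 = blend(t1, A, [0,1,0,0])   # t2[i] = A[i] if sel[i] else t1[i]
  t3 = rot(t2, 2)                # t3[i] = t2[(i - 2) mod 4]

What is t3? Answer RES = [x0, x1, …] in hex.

RES = [ 0x5d  0xa4  0x5e  0x5a ]

  t0: a4 5d db 5e
  t1: 5e db 5d a4
  t2: 5e 5a 5d a4
  t3: 5d a4 5e 5a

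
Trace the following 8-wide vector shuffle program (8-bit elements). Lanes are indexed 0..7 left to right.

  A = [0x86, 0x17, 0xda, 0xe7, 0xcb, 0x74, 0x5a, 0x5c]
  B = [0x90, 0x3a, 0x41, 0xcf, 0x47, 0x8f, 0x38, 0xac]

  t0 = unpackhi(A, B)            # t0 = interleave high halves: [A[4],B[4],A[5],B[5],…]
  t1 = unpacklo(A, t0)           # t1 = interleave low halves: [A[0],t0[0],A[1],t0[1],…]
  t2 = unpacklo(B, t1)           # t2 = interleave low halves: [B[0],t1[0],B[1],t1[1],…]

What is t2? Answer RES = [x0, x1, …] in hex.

→ t0 |cb|47|74|8f|5a|38|5c|ac|
→ t1 |86|cb|17|47|da|74|e7|8f|
→ t2 |90|86|3a|cb|41|17|cf|47|

RES = [ 0x90  0x86  0x3a  0xcb  0x41  0x17  0xcf  0x47 ]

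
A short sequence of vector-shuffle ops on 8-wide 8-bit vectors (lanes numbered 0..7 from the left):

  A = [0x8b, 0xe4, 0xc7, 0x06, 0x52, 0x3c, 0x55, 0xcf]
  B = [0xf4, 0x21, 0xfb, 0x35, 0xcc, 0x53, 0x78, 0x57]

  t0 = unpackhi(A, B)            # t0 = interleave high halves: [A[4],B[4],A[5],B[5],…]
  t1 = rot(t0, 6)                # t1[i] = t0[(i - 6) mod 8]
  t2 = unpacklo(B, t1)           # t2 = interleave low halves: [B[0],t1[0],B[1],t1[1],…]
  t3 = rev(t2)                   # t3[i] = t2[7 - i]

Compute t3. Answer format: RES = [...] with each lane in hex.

→ t0 |52|cc|3c|53|55|78|cf|57|
→ t1 |3c|53|55|78|cf|57|52|cc|
→ t2 |f4|3c|21|53|fb|55|35|78|
→ t3 |78|35|55|fb|53|21|3c|f4|

RES = [ 0x78  0x35  0x55  0xfb  0x53  0x21  0x3c  0xf4 ]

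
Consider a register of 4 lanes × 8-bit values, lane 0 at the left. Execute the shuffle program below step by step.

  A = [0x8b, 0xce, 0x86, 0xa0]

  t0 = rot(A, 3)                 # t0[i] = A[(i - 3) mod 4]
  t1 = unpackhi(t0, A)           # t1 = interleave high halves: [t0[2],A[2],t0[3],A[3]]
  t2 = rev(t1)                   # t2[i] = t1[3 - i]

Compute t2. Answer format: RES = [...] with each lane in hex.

RES = [ 0xa0  0x8b  0x86  0xa0 ]

t0 = [0xce, 0x86, 0xa0, 0x8b]
t1 = [0xa0, 0x86, 0x8b, 0xa0]
t2 = [0xa0, 0x8b, 0x86, 0xa0]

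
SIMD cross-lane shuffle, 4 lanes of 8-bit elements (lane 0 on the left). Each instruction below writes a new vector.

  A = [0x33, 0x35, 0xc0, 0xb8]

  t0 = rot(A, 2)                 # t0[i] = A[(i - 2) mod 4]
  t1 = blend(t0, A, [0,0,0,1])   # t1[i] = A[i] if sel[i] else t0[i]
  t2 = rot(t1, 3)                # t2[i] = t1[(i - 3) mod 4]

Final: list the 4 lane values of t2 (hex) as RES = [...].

RES = [0xb8, 0x33, 0xb8, 0xc0]

  t0: c0 b8 33 35
  t1: c0 b8 33 b8
  t2: b8 33 b8 c0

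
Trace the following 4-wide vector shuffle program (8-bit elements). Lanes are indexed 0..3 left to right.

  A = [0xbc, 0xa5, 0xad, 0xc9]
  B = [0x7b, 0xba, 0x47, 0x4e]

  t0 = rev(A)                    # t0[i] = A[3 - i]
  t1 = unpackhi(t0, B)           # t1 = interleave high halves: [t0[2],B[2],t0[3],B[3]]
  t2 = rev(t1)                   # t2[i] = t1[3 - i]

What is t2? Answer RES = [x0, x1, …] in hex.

  t0: c9 ad a5 bc
  t1: a5 47 bc 4e
  t2: 4e bc 47 a5

RES = [0x4e, 0xbc, 0x47, 0xa5]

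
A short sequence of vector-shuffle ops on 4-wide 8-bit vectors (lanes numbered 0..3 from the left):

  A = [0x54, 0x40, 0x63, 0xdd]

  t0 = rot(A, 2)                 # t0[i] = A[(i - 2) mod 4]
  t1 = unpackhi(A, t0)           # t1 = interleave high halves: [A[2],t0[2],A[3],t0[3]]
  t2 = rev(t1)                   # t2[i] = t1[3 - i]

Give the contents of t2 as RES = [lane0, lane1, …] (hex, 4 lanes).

t0 = [0x63, 0xdd, 0x54, 0x40]
t1 = [0x63, 0x54, 0xdd, 0x40]
t2 = [0x40, 0xdd, 0x54, 0x63]

RES = [ 0x40  0xdd  0x54  0x63 ]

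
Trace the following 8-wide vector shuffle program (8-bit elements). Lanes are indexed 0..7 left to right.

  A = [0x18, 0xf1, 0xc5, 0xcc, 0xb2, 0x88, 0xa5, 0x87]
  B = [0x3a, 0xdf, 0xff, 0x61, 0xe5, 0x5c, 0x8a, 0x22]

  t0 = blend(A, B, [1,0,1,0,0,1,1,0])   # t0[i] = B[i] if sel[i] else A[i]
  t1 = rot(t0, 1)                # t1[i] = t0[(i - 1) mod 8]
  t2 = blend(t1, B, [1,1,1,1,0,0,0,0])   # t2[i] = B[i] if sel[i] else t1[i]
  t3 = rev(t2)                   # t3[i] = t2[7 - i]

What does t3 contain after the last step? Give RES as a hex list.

t0 = [0x3a, 0xf1, 0xff, 0xcc, 0xb2, 0x5c, 0x8a, 0x87]
t1 = [0x87, 0x3a, 0xf1, 0xff, 0xcc, 0xb2, 0x5c, 0x8a]
t2 = [0x3a, 0xdf, 0xff, 0x61, 0xcc, 0xb2, 0x5c, 0x8a]
t3 = [0x8a, 0x5c, 0xb2, 0xcc, 0x61, 0xff, 0xdf, 0x3a]

RES = [ 0x8a  0x5c  0xb2  0xcc  0x61  0xff  0xdf  0x3a ]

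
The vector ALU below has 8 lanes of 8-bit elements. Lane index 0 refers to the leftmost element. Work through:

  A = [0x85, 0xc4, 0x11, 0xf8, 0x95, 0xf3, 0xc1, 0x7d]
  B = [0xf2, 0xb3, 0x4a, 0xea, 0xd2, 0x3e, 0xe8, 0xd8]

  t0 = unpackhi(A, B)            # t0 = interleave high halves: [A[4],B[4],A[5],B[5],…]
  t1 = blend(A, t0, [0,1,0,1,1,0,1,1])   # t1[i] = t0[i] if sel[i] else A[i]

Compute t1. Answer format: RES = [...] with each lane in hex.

RES = [0x85, 0xd2, 0x11, 0x3e, 0xc1, 0xf3, 0x7d, 0xd8]

→ t0 |95|d2|f3|3e|c1|e8|7d|d8|
→ t1 |85|d2|11|3e|c1|f3|7d|d8|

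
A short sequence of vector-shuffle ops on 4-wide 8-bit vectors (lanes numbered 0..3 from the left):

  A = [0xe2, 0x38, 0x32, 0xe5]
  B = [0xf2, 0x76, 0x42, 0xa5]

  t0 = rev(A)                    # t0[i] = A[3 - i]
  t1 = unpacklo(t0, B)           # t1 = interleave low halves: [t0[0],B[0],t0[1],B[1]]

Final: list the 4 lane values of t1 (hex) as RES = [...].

RES = [ 0xe5  0xf2  0x32  0x76 ]

t0 = [0xe5, 0x32, 0x38, 0xe2]
t1 = [0xe5, 0xf2, 0x32, 0x76]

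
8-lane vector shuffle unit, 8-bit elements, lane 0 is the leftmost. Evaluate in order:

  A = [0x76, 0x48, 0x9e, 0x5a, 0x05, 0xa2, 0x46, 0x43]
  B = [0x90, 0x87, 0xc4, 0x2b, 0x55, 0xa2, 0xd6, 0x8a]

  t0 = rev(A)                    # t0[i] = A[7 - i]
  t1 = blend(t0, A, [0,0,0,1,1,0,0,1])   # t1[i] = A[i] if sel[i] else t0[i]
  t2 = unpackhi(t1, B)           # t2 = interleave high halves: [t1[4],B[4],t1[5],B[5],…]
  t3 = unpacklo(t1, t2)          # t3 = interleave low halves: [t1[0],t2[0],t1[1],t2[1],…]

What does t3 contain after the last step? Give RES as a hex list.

RES = [0x43, 0x05, 0x46, 0x55, 0xa2, 0x9e, 0x5a, 0xa2]

  t0: 43 46 a2 05 5a 9e 48 76
  t1: 43 46 a2 5a 05 9e 48 43
  t2: 05 55 9e a2 48 d6 43 8a
  t3: 43 05 46 55 a2 9e 5a a2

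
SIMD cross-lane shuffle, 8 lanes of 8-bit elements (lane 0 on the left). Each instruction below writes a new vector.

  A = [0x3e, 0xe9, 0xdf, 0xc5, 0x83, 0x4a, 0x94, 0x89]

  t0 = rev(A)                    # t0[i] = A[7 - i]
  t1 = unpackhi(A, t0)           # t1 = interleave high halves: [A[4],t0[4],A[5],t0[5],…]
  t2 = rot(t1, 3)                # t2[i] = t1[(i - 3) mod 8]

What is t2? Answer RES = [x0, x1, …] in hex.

t0 = [0x89, 0x94, 0x4a, 0x83, 0xc5, 0xdf, 0xe9, 0x3e]
t1 = [0x83, 0xc5, 0x4a, 0xdf, 0x94, 0xe9, 0x89, 0x3e]
t2 = [0xe9, 0x89, 0x3e, 0x83, 0xc5, 0x4a, 0xdf, 0x94]

RES = [0xe9, 0x89, 0x3e, 0x83, 0xc5, 0x4a, 0xdf, 0x94]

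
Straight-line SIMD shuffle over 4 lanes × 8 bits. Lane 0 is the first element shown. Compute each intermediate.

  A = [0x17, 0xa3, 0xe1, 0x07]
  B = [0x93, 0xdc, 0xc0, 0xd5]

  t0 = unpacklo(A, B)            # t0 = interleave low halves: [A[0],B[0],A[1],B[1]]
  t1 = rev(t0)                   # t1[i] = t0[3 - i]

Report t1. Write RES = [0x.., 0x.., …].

  t0: 17 93 a3 dc
  t1: dc a3 93 17

RES = [ 0xdc  0xa3  0x93  0x17 ]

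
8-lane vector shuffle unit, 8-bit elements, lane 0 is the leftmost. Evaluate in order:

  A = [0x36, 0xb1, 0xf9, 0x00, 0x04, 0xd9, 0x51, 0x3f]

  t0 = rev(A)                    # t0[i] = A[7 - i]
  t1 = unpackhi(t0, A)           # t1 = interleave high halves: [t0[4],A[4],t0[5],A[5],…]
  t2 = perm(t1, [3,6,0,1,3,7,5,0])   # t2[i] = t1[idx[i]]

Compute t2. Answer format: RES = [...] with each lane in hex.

RES = [ 0xd9  0x36  0x00  0x04  0xd9  0x3f  0x51  0x00 ]

  t0: 3f 51 d9 04 00 f9 b1 36
  t1: 00 04 f9 d9 b1 51 36 3f
  t2: d9 36 00 04 d9 3f 51 00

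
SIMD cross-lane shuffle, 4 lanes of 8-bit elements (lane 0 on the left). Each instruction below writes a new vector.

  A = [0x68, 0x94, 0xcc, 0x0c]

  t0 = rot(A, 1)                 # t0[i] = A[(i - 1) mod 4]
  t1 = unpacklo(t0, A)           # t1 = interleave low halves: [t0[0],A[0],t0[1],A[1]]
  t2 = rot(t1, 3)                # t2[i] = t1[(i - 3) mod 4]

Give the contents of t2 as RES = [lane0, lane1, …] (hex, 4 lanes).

→ t0 |0c|68|94|cc|
→ t1 |0c|68|68|94|
→ t2 |68|68|94|0c|

RES = [ 0x68  0x68  0x94  0x0c ]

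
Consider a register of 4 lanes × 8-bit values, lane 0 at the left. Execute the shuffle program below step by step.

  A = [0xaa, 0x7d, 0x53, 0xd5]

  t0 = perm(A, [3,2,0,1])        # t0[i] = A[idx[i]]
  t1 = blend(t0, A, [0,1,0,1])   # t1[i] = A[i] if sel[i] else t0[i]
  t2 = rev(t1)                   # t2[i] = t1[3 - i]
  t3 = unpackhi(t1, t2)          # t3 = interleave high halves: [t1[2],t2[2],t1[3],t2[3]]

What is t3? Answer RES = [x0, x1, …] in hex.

  t0: d5 53 aa 7d
  t1: d5 7d aa d5
  t2: d5 aa 7d d5
  t3: aa 7d d5 d5

RES = [ 0xaa  0x7d  0xd5  0xd5 ]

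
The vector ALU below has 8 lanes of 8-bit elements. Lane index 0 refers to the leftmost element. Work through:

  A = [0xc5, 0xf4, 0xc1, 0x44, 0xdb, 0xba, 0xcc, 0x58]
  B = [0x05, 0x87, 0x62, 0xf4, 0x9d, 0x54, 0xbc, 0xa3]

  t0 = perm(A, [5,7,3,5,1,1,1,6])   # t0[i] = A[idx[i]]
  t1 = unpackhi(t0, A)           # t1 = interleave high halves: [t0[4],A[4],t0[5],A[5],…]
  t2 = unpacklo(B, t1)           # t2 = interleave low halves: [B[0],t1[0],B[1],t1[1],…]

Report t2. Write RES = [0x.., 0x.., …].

→ t0 |ba|58|44|ba|f4|f4|f4|cc|
→ t1 |f4|db|f4|ba|f4|cc|cc|58|
→ t2 |05|f4|87|db|62|f4|f4|ba|

RES = [0x05, 0xf4, 0x87, 0xdb, 0x62, 0xf4, 0xf4, 0xba]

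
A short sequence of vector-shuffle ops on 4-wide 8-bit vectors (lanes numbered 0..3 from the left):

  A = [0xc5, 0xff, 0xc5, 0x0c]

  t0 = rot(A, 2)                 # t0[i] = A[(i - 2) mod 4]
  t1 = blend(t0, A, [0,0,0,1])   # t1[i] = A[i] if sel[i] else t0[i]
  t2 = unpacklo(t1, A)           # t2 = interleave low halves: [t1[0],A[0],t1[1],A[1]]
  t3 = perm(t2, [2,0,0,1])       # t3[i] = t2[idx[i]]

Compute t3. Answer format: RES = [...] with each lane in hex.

RES = [ 0x0c  0xc5  0xc5  0xc5 ]

→ t0 |c5|0c|c5|ff|
→ t1 |c5|0c|c5|0c|
→ t2 |c5|c5|0c|ff|
→ t3 |0c|c5|c5|c5|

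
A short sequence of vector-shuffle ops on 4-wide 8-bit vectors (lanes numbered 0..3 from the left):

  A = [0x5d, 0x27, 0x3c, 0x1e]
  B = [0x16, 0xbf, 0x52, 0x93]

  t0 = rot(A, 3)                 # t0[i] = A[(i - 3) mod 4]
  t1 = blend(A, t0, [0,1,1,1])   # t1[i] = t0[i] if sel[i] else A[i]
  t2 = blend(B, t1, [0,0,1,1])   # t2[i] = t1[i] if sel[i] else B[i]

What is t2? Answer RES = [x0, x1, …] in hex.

  t0: 27 3c 1e 5d
  t1: 5d 3c 1e 5d
  t2: 16 bf 1e 5d

RES = [ 0x16  0xbf  0x1e  0x5d ]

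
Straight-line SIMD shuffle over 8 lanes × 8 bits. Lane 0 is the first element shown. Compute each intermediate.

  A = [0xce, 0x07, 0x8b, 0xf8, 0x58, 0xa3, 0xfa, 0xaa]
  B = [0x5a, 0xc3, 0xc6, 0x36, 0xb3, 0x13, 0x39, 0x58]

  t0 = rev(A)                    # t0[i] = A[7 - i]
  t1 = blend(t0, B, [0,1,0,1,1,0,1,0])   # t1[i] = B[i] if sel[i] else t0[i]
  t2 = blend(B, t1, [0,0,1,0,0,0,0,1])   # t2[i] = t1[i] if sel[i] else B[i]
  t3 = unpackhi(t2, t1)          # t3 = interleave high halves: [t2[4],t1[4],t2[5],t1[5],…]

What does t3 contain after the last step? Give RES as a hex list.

  t0: aa fa a3 58 f8 8b 07 ce
  t1: aa c3 a3 36 b3 8b 39 ce
  t2: 5a c3 a3 36 b3 13 39 ce
  t3: b3 b3 13 8b 39 39 ce ce

RES = [ 0xb3  0xb3  0x13  0x8b  0x39  0x39  0xce  0xce ]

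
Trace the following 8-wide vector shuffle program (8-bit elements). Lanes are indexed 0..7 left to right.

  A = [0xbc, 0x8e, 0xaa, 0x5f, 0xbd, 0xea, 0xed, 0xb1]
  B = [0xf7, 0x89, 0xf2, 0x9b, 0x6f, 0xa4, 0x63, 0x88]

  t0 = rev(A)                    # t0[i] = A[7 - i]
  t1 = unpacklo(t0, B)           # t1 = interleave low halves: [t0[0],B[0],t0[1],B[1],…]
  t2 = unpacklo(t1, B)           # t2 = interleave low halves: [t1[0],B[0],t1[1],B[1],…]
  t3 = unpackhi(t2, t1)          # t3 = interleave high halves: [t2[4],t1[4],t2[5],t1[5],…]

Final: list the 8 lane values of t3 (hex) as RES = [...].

RES = [0xed, 0xea, 0xf2, 0xf2, 0x89, 0xbd, 0x9b, 0x9b]

t0 = [0xb1, 0xed, 0xea, 0xbd, 0x5f, 0xaa, 0x8e, 0xbc]
t1 = [0xb1, 0xf7, 0xed, 0x89, 0xea, 0xf2, 0xbd, 0x9b]
t2 = [0xb1, 0xf7, 0xf7, 0x89, 0xed, 0xf2, 0x89, 0x9b]
t3 = [0xed, 0xea, 0xf2, 0xf2, 0x89, 0xbd, 0x9b, 0x9b]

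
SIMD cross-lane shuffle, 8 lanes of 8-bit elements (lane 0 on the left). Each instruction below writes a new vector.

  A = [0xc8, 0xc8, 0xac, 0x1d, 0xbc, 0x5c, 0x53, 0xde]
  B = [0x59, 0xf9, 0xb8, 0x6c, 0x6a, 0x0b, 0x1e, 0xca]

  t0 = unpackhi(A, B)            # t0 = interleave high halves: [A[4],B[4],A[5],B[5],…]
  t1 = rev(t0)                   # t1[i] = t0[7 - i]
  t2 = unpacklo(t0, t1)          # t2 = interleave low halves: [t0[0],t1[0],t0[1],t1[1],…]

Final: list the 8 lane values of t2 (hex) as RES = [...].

→ t0 |bc|6a|5c|0b|53|1e|de|ca|
→ t1 |ca|de|1e|53|0b|5c|6a|bc|
→ t2 |bc|ca|6a|de|5c|1e|0b|53|

RES = [ 0xbc  0xca  0x6a  0xde  0x5c  0x1e  0x0b  0x53 ]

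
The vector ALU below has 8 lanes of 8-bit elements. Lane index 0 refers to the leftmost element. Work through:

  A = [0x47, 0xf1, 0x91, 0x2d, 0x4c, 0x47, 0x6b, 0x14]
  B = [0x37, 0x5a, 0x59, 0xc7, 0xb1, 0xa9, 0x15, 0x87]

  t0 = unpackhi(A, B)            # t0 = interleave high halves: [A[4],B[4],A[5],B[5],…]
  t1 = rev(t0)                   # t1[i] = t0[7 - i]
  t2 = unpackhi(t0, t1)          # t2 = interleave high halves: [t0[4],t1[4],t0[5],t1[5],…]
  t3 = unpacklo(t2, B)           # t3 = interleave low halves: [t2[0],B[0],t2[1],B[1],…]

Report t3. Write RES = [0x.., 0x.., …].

  t0: 4c b1 47 a9 6b 15 14 87
  t1: 87 14 15 6b a9 47 b1 4c
  t2: 6b a9 15 47 14 b1 87 4c
  t3: 6b 37 a9 5a 15 59 47 c7

RES = [ 0x6b  0x37  0xa9  0x5a  0x15  0x59  0x47  0xc7 ]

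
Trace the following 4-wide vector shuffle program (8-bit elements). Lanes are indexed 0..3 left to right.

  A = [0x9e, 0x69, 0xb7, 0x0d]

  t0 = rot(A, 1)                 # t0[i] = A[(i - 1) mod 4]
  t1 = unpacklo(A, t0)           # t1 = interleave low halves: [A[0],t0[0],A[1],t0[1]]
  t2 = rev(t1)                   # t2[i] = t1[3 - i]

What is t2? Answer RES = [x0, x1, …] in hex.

RES = [0x9e, 0x69, 0x0d, 0x9e]

t0 = [0x0d, 0x9e, 0x69, 0xb7]
t1 = [0x9e, 0x0d, 0x69, 0x9e]
t2 = [0x9e, 0x69, 0x0d, 0x9e]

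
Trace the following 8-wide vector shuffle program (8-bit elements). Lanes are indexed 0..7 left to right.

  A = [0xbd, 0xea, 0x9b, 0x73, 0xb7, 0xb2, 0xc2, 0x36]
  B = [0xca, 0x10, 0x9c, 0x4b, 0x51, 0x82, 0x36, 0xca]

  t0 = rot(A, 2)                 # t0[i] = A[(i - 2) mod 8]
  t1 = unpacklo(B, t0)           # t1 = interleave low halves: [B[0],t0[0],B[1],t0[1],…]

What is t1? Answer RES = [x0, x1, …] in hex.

RES = [0xca, 0xc2, 0x10, 0x36, 0x9c, 0xbd, 0x4b, 0xea]

t0 = [0xc2, 0x36, 0xbd, 0xea, 0x9b, 0x73, 0xb7, 0xb2]
t1 = [0xca, 0xc2, 0x10, 0x36, 0x9c, 0xbd, 0x4b, 0xea]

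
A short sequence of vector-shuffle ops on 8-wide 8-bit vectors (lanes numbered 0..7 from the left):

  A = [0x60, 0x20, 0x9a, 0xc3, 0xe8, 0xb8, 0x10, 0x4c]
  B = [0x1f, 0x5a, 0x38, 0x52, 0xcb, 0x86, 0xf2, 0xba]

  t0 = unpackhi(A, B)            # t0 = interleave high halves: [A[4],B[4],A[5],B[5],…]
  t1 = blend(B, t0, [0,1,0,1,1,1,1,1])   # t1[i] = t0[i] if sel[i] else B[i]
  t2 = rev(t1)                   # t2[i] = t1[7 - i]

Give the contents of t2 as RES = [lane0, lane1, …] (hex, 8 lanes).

RES = [0xba, 0x4c, 0xf2, 0x10, 0x86, 0x38, 0xcb, 0x1f]

  t0: e8 cb b8 86 10 f2 4c ba
  t1: 1f cb 38 86 10 f2 4c ba
  t2: ba 4c f2 10 86 38 cb 1f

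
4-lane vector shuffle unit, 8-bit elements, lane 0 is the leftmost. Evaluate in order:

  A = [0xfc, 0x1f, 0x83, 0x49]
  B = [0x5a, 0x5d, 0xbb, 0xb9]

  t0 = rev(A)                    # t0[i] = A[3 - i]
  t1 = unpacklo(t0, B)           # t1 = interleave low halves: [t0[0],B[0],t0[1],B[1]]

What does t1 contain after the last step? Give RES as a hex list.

→ t0 |49|83|1f|fc|
→ t1 |49|5a|83|5d|

RES = [ 0x49  0x5a  0x83  0x5d ]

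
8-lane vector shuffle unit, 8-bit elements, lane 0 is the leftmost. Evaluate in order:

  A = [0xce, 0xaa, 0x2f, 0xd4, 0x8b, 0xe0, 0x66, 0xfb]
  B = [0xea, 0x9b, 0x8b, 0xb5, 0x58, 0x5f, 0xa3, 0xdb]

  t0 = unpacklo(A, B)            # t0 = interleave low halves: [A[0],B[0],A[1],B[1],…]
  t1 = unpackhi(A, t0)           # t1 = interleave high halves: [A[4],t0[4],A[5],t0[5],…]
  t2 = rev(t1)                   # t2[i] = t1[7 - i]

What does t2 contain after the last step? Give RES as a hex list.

RES = [ 0xb5  0xfb  0xd4  0x66  0x8b  0xe0  0x2f  0x8b ]

→ t0 |ce|ea|aa|9b|2f|8b|d4|b5|
→ t1 |8b|2f|e0|8b|66|d4|fb|b5|
→ t2 |b5|fb|d4|66|8b|e0|2f|8b|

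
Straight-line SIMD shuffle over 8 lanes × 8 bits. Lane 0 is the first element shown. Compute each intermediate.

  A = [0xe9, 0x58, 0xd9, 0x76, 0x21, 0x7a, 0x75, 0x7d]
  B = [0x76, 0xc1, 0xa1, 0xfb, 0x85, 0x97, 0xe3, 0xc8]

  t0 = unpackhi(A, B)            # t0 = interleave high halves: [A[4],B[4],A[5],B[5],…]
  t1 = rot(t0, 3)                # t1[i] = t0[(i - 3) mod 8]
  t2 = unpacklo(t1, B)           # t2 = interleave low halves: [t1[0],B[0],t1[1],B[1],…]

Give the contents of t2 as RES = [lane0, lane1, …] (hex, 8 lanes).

t0 = [0x21, 0x85, 0x7a, 0x97, 0x75, 0xe3, 0x7d, 0xc8]
t1 = [0xe3, 0x7d, 0xc8, 0x21, 0x85, 0x7a, 0x97, 0x75]
t2 = [0xe3, 0x76, 0x7d, 0xc1, 0xc8, 0xa1, 0x21, 0xfb]

RES = [0xe3, 0x76, 0x7d, 0xc1, 0xc8, 0xa1, 0x21, 0xfb]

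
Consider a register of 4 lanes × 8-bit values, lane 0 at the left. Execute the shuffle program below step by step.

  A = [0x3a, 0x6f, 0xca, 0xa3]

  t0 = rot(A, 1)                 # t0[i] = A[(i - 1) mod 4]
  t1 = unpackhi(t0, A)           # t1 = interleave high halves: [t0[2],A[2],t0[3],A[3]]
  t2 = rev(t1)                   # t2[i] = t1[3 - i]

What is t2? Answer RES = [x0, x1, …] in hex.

→ t0 |a3|3a|6f|ca|
→ t1 |6f|ca|ca|a3|
→ t2 |a3|ca|ca|6f|

RES = [0xa3, 0xca, 0xca, 0x6f]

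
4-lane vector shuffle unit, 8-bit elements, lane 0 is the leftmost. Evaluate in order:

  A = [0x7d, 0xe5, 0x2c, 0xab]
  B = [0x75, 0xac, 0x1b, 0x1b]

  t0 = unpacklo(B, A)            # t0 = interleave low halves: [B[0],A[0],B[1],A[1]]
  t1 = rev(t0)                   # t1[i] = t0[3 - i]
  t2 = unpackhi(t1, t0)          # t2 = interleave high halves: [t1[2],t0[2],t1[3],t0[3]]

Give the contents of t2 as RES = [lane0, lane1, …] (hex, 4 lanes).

  t0: 75 7d ac e5
  t1: e5 ac 7d 75
  t2: 7d ac 75 e5

RES = [0x7d, 0xac, 0x75, 0xe5]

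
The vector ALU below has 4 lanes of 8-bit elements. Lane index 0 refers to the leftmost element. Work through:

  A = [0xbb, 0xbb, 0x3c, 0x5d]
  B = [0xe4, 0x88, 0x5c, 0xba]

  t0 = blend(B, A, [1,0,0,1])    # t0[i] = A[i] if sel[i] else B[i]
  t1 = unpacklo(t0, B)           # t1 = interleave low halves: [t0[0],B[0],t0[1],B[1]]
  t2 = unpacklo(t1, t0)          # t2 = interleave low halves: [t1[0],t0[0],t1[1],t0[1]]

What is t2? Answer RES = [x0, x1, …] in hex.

→ t0 |bb|88|5c|5d|
→ t1 |bb|e4|88|88|
→ t2 |bb|bb|e4|88|

RES = [ 0xbb  0xbb  0xe4  0x88 ]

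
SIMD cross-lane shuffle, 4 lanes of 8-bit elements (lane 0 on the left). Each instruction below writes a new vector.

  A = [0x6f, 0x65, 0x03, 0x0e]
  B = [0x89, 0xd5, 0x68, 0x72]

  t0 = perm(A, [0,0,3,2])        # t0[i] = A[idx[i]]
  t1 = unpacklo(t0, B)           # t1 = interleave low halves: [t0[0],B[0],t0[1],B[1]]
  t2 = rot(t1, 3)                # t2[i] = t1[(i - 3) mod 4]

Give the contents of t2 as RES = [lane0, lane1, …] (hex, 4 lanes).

  t0: 6f 6f 0e 03
  t1: 6f 89 6f d5
  t2: 89 6f d5 6f

RES = [0x89, 0x6f, 0xd5, 0x6f]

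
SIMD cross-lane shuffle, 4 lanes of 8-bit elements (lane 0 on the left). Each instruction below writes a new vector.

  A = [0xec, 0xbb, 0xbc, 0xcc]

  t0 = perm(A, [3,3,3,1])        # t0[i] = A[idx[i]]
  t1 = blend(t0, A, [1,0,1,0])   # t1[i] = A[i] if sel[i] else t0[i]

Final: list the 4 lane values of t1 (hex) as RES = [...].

RES = [0xec, 0xcc, 0xbc, 0xbb]

t0 = [0xcc, 0xcc, 0xcc, 0xbb]
t1 = [0xec, 0xcc, 0xbc, 0xbb]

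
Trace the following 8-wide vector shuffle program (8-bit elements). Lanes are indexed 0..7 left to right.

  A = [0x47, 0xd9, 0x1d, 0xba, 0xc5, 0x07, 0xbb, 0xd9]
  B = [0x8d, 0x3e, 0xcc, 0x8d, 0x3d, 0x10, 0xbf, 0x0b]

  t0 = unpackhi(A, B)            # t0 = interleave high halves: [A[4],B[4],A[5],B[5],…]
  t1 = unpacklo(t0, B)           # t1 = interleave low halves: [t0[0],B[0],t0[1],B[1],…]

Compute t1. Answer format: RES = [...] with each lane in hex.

→ t0 |c5|3d|07|10|bb|bf|d9|0b|
→ t1 |c5|8d|3d|3e|07|cc|10|8d|

RES = [ 0xc5  0x8d  0x3d  0x3e  0x07  0xcc  0x10  0x8d ]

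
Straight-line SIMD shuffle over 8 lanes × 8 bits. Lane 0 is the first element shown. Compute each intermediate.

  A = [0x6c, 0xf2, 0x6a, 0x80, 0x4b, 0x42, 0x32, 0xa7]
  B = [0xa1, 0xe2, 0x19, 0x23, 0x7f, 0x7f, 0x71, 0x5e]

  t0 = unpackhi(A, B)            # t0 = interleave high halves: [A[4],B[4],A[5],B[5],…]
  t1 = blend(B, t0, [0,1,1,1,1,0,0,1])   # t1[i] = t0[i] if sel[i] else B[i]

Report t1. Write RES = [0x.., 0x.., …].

RES = [0xa1, 0x7f, 0x42, 0x7f, 0x32, 0x7f, 0x71, 0x5e]

  t0: 4b 7f 42 7f 32 71 a7 5e
  t1: a1 7f 42 7f 32 7f 71 5e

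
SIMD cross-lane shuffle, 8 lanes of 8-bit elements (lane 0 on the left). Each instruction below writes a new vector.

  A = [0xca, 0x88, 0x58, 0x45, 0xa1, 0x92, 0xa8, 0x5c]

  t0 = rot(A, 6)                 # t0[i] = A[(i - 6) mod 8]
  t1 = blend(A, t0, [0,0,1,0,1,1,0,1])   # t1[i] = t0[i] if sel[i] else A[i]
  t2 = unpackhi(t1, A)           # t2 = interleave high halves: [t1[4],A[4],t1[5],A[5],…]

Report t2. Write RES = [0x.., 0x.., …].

RES = [ 0xa8  0xa1  0x5c  0x92  0xa8  0xa8  0x88  0x5c ]

→ t0 |58|45|a1|92|a8|5c|ca|88|
→ t1 |ca|88|a1|45|a8|5c|a8|88|
→ t2 |a8|a1|5c|92|a8|a8|88|5c|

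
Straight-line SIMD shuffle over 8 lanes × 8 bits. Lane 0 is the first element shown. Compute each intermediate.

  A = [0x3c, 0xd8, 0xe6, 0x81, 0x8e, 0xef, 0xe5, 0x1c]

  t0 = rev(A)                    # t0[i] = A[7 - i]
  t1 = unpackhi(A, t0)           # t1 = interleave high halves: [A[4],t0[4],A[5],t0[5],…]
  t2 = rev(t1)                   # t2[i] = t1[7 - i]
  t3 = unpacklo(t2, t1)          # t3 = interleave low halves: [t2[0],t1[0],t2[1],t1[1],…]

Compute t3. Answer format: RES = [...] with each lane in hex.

→ t0 |1c|e5|ef|8e|81|e6|d8|3c|
→ t1 |8e|81|ef|e6|e5|d8|1c|3c|
→ t2 |3c|1c|d8|e5|e6|ef|81|8e|
→ t3 |3c|8e|1c|81|d8|ef|e5|e6|

RES = [0x3c, 0x8e, 0x1c, 0x81, 0xd8, 0xef, 0xe5, 0xe6]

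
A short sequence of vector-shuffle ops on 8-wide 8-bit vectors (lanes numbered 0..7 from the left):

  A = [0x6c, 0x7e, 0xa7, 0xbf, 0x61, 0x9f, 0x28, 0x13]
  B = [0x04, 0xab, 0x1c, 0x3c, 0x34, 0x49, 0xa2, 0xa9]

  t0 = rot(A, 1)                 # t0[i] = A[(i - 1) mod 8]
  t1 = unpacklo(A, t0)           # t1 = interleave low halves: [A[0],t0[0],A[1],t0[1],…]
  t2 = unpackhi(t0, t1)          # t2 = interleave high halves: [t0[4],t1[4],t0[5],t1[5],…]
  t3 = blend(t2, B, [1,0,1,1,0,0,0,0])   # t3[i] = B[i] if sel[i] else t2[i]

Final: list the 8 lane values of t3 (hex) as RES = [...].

RES = [0x04, 0xa7, 0x1c, 0x3c, 0x9f, 0xbf, 0x28, 0xa7]

t0 = [0x13, 0x6c, 0x7e, 0xa7, 0xbf, 0x61, 0x9f, 0x28]
t1 = [0x6c, 0x13, 0x7e, 0x6c, 0xa7, 0x7e, 0xbf, 0xa7]
t2 = [0xbf, 0xa7, 0x61, 0x7e, 0x9f, 0xbf, 0x28, 0xa7]
t3 = [0x04, 0xa7, 0x1c, 0x3c, 0x9f, 0xbf, 0x28, 0xa7]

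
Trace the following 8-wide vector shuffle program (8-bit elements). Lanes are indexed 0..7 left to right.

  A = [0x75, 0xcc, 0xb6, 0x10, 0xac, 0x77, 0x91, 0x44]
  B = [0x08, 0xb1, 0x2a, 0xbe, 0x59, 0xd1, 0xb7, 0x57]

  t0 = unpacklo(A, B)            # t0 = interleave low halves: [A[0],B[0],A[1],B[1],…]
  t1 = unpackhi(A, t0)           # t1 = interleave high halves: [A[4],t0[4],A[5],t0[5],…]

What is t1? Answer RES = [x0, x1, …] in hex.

→ t0 |75|08|cc|b1|b6|2a|10|be|
→ t1 |ac|b6|77|2a|91|10|44|be|

RES = [0xac, 0xb6, 0x77, 0x2a, 0x91, 0x10, 0x44, 0xbe]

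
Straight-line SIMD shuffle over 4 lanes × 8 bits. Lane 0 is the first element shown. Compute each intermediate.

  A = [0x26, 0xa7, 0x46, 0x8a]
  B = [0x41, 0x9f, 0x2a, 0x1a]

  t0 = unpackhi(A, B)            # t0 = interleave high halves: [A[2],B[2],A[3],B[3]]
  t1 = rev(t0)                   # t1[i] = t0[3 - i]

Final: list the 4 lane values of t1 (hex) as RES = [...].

RES = [ 0x1a  0x8a  0x2a  0x46 ]

→ t0 |46|2a|8a|1a|
→ t1 |1a|8a|2a|46|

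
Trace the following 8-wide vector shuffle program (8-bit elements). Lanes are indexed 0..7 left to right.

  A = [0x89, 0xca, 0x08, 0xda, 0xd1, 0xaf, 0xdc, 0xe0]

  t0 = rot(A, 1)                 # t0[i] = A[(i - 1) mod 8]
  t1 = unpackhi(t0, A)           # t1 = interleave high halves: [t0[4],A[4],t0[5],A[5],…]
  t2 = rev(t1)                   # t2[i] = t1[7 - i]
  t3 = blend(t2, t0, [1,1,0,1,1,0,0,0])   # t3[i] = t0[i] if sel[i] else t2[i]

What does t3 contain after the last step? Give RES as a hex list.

  t0: e0 89 ca 08 da d1 af dc
  t1: da d1 d1 af af dc dc e0
  t2: e0 dc dc af af d1 d1 da
  t3: e0 89 dc 08 da d1 d1 da

RES = [0xe0, 0x89, 0xdc, 0x08, 0xda, 0xd1, 0xd1, 0xda]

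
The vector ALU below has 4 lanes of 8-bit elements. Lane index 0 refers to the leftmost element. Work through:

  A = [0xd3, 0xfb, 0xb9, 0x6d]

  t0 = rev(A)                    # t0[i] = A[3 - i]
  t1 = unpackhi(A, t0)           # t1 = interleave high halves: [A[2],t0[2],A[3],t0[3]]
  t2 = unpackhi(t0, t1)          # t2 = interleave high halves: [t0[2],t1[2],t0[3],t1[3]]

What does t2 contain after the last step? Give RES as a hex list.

RES = [ 0xfb  0x6d  0xd3  0xd3 ]

  t0: 6d b9 fb d3
  t1: b9 fb 6d d3
  t2: fb 6d d3 d3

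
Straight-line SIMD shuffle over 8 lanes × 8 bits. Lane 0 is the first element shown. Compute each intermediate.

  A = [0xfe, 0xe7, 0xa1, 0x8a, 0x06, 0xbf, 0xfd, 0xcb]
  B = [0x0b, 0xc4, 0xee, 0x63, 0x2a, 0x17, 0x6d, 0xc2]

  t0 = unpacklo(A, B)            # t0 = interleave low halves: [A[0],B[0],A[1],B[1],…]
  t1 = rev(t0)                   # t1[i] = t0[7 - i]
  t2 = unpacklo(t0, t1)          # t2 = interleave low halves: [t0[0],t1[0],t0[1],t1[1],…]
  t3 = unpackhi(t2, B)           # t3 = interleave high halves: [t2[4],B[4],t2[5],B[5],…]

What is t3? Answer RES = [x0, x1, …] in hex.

t0 = [0xfe, 0x0b, 0xe7, 0xc4, 0xa1, 0xee, 0x8a, 0x63]
t1 = [0x63, 0x8a, 0xee, 0xa1, 0xc4, 0xe7, 0x0b, 0xfe]
t2 = [0xfe, 0x63, 0x0b, 0x8a, 0xe7, 0xee, 0xc4, 0xa1]
t3 = [0xe7, 0x2a, 0xee, 0x17, 0xc4, 0x6d, 0xa1, 0xc2]

RES = [0xe7, 0x2a, 0xee, 0x17, 0xc4, 0x6d, 0xa1, 0xc2]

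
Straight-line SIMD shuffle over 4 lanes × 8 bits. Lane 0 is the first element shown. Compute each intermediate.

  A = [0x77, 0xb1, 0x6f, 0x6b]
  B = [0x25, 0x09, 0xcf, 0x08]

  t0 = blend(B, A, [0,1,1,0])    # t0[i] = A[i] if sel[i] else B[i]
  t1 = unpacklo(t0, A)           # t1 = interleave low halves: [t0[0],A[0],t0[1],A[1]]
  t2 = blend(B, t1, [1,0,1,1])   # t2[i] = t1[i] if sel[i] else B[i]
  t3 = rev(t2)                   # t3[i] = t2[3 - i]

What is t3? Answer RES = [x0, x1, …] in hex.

RES = [0xb1, 0xb1, 0x09, 0x25]

→ t0 |25|b1|6f|08|
→ t1 |25|77|b1|b1|
→ t2 |25|09|b1|b1|
→ t3 |b1|b1|09|25|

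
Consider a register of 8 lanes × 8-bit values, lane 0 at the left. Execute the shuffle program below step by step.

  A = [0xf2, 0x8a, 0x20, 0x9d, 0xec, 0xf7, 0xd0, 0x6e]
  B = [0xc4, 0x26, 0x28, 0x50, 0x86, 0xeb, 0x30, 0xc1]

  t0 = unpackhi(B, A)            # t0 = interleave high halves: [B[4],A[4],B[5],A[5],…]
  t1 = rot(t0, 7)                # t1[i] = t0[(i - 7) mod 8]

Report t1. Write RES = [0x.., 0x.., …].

RES = [0xec, 0xeb, 0xf7, 0x30, 0xd0, 0xc1, 0x6e, 0x86]

t0 = [0x86, 0xec, 0xeb, 0xf7, 0x30, 0xd0, 0xc1, 0x6e]
t1 = [0xec, 0xeb, 0xf7, 0x30, 0xd0, 0xc1, 0x6e, 0x86]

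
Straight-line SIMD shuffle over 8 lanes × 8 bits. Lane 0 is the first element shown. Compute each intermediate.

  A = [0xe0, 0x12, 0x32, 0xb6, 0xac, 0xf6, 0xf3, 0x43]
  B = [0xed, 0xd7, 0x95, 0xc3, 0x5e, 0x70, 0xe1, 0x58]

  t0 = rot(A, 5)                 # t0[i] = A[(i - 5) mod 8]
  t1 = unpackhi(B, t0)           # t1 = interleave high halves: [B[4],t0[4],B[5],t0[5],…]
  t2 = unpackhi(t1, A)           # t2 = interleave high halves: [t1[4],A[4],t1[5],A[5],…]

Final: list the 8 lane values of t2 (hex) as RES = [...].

RES = [ 0xe1  0xac  0x12  0xf6  0x58  0xf3  0x32  0x43 ]

→ t0 |b6|ac|f6|f3|43|e0|12|32|
→ t1 |5e|43|70|e0|e1|12|58|32|
→ t2 |e1|ac|12|f6|58|f3|32|43|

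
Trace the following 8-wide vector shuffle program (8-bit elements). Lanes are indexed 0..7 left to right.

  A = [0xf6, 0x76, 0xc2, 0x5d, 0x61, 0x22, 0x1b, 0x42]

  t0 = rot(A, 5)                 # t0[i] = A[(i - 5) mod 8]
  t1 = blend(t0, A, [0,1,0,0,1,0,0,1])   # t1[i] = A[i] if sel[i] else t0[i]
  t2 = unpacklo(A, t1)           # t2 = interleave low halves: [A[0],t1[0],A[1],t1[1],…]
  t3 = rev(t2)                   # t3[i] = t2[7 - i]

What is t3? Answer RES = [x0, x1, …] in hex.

t0 = [0x5d, 0x61, 0x22, 0x1b, 0x42, 0xf6, 0x76, 0xc2]
t1 = [0x5d, 0x76, 0x22, 0x1b, 0x61, 0xf6, 0x76, 0x42]
t2 = [0xf6, 0x5d, 0x76, 0x76, 0xc2, 0x22, 0x5d, 0x1b]
t3 = [0x1b, 0x5d, 0x22, 0xc2, 0x76, 0x76, 0x5d, 0xf6]

RES = [ 0x1b  0x5d  0x22  0xc2  0x76  0x76  0x5d  0xf6 ]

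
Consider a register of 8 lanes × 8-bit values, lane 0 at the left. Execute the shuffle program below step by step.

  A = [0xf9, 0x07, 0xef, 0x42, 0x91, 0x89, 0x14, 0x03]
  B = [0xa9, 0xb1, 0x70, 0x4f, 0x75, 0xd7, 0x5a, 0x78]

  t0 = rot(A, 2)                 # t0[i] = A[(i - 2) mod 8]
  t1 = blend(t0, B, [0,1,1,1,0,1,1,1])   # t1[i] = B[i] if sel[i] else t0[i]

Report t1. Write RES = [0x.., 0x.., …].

RES = [ 0x14  0xb1  0x70  0x4f  0xef  0xd7  0x5a  0x78 ]

t0 = [0x14, 0x03, 0xf9, 0x07, 0xef, 0x42, 0x91, 0x89]
t1 = [0x14, 0xb1, 0x70, 0x4f, 0xef, 0xd7, 0x5a, 0x78]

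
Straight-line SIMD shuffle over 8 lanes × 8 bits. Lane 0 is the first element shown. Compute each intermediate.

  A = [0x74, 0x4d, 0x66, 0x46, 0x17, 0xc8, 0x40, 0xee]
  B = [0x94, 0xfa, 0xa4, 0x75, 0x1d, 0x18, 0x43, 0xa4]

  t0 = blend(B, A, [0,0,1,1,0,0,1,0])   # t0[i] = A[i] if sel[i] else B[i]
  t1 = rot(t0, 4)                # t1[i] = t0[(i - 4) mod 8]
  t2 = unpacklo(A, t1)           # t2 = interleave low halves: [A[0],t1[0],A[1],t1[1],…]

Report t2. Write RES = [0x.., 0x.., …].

  t0: 94 fa 66 46 1d 18 40 a4
  t1: 1d 18 40 a4 94 fa 66 46
  t2: 74 1d 4d 18 66 40 46 a4

RES = [0x74, 0x1d, 0x4d, 0x18, 0x66, 0x40, 0x46, 0xa4]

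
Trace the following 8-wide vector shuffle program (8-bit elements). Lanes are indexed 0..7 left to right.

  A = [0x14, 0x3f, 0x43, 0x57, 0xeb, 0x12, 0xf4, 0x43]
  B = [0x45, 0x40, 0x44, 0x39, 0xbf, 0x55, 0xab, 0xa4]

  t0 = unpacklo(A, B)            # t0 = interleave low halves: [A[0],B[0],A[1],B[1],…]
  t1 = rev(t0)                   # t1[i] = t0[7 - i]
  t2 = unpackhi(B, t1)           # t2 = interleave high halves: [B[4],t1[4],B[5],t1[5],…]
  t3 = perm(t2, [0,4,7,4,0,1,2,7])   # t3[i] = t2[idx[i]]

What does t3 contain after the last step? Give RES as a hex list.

RES = [ 0xbf  0xab  0x14  0xab  0xbf  0x40  0x55  0x14 ]

  t0: 14 45 3f 40 43 44 57 39
  t1: 39 57 44 43 40 3f 45 14
  t2: bf 40 55 3f ab 45 a4 14
  t3: bf ab 14 ab bf 40 55 14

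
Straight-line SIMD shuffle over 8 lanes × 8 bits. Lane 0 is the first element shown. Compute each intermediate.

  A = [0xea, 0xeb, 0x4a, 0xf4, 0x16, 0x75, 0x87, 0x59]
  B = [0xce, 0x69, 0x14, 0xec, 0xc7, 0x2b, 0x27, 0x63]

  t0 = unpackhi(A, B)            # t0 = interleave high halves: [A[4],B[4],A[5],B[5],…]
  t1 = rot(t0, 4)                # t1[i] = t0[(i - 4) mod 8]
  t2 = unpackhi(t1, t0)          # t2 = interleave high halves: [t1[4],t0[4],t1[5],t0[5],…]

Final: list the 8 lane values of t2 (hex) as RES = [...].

→ t0 |16|c7|75|2b|87|27|59|63|
→ t1 |87|27|59|63|16|c7|75|2b|
→ t2 |16|87|c7|27|75|59|2b|63|

RES = [ 0x16  0x87  0xc7  0x27  0x75  0x59  0x2b  0x63 ]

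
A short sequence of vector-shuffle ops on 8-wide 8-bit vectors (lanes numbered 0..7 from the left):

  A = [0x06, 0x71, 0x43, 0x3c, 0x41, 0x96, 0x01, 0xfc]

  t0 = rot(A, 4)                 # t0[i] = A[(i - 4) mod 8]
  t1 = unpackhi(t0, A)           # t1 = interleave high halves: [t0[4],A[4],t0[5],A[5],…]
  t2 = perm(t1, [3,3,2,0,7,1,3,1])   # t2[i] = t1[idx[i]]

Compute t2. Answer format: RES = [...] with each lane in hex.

RES = [ 0x96  0x96  0x71  0x06  0xfc  0x41  0x96  0x41 ]

→ t0 |41|96|01|fc|06|71|43|3c|
→ t1 |06|41|71|96|43|01|3c|fc|
→ t2 |96|96|71|06|fc|41|96|41|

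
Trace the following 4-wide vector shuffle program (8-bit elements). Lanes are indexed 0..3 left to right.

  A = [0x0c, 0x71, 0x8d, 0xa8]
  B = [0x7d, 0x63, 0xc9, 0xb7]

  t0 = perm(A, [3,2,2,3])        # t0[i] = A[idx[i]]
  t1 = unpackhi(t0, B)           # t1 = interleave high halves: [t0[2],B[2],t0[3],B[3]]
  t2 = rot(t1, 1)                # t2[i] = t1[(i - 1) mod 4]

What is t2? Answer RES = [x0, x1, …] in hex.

RES = [0xb7, 0x8d, 0xc9, 0xa8]

t0 = [0xa8, 0x8d, 0x8d, 0xa8]
t1 = [0x8d, 0xc9, 0xa8, 0xb7]
t2 = [0xb7, 0x8d, 0xc9, 0xa8]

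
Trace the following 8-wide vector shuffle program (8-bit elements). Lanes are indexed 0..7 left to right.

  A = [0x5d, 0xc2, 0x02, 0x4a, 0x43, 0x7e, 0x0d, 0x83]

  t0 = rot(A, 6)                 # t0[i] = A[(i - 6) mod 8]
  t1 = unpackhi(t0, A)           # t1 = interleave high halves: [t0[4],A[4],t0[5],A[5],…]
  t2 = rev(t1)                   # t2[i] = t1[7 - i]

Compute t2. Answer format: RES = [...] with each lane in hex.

RES = [0x83, 0xc2, 0x0d, 0x5d, 0x7e, 0x83, 0x43, 0x0d]

  t0: 02 4a 43 7e 0d 83 5d c2
  t1: 0d 43 83 7e 5d 0d c2 83
  t2: 83 c2 0d 5d 7e 83 43 0d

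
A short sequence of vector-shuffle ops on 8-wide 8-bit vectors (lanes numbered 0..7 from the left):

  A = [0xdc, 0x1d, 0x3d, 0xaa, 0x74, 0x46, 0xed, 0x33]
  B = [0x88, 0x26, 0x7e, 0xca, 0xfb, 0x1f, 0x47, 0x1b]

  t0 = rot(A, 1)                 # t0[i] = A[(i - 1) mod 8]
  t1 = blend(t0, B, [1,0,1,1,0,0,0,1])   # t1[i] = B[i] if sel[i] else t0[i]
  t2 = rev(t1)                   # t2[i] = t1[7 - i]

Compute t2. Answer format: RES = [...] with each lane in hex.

t0 = [0x33, 0xdc, 0x1d, 0x3d, 0xaa, 0x74, 0x46, 0xed]
t1 = [0x88, 0xdc, 0x7e, 0xca, 0xaa, 0x74, 0x46, 0x1b]
t2 = [0x1b, 0x46, 0x74, 0xaa, 0xca, 0x7e, 0xdc, 0x88]

RES = [ 0x1b  0x46  0x74  0xaa  0xca  0x7e  0xdc  0x88 ]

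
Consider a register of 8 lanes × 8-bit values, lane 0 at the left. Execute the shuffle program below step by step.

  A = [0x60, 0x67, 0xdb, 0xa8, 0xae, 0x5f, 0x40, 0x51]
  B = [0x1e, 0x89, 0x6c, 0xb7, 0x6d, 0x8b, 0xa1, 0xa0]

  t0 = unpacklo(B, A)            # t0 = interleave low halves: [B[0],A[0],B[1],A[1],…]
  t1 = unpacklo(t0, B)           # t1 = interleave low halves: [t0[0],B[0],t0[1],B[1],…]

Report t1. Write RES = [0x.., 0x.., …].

RES = [0x1e, 0x1e, 0x60, 0x89, 0x89, 0x6c, 0x67, 0xb7]

t0 = [0x1e, 0x60, 0x89, 0x67, 0x6c, 0xdb, 0xb7, 0xa8]
t1 = [0x1e, 0x1e, 0x60, 0x89, 0x89, 0x6c, 0x67, 0xb7]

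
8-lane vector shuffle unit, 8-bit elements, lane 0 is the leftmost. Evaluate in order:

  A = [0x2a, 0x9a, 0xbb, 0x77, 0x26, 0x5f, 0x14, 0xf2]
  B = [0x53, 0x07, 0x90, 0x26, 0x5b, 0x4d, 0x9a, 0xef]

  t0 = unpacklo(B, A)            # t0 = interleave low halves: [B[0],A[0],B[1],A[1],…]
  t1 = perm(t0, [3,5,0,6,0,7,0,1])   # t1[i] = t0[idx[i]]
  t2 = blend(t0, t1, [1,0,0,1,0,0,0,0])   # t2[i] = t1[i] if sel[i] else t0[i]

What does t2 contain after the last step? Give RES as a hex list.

RES = [ 0x9a  0x2a  0x07  0x26  0x90  0xbb  0x26  0x77 ]

  t0: 53 2a 07 9a 90 bb 26 77
  t1: 9a bb 53 26 53 77 53 2a
  t2: 9a 2a 07 26 90 bb 26 77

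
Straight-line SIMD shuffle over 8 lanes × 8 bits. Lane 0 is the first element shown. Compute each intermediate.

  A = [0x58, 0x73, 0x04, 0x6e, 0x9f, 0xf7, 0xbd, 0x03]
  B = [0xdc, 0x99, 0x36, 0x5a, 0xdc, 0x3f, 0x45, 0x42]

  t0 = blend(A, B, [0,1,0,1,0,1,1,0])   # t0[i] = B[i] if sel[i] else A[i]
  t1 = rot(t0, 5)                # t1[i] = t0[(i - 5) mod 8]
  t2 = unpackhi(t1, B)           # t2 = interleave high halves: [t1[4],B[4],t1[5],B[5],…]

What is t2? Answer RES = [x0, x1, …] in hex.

RES = [0x03, 0xdc, 0x58, 0x3f, 0x99, 0x45, 0x04, 0x42]

t0 = [0x58, 0x99, 0x04, 0x5a, 0x9f, 0x3f, 0x45, 0x03]
t1 = [0x5a, 0x9f, 0x3f, 0x45, 0x03, 0x58, 0x99, 0x04]
t2 = [0x03, 0xdc, 0x58, 0x3f, 0x99, 0x45, 0x04, 0x42]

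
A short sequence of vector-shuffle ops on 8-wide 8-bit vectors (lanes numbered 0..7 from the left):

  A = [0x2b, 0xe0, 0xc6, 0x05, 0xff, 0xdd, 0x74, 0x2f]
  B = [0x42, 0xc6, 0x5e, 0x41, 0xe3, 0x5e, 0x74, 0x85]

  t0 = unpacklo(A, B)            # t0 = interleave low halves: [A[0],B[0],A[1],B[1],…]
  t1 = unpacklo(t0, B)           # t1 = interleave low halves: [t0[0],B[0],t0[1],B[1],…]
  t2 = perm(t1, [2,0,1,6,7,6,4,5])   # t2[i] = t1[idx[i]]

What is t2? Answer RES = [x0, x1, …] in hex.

t0 = [0x2b, 0x42, 0xe0, 0xc6, 0xc6, 0x5e, 0x05, 0x41]
t1 = [0x2b, 0x42, 0x42, 0xc6, 0xe0, 0x5e, 0xc6, 0x41]
t2 = [0x42, 0x2b, 0x42, 0xc6, 0x41, 0xc6, 0xe0, 0x5e]

RES = [ 0x42  0x2b  0x42  0xc6  0x41  0xc6  0xe0  0x5e ]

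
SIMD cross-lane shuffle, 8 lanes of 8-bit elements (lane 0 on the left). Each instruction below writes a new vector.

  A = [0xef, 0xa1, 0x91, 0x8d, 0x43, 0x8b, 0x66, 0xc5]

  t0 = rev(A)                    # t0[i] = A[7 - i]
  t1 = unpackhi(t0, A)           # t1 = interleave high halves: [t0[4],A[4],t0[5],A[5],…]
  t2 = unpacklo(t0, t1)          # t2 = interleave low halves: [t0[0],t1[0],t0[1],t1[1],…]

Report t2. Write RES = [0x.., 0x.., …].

RES = [ 0xc5  0x8d  0x66  0x43  0x8b  0x91  0x43  0x8b ]

→ t0 |c5|66|8b|43|8d|91|a1|ef|
→ t1 |8d|43|91|8b|a1|66|ef|c5|
→ t2 |c5|8d|66|43|8b|91|43|8b|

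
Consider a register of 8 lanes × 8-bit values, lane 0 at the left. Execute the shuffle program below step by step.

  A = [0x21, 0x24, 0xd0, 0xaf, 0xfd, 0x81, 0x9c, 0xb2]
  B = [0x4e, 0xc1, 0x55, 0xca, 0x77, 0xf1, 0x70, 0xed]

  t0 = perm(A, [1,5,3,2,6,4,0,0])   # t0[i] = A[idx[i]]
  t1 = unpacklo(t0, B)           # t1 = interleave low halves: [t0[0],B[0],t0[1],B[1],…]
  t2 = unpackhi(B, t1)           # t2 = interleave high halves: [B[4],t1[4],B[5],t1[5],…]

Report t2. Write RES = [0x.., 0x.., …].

RES = [0x77, 0xaf, 0xf1, 0x55, 0x70, 0xd0, 0xed, 0xca]

→ t0 |24|81|af|d0|9c|fd|21|21|
→ t1 |24|4e|81|c1|af|55|d0|ca|
→ t2 |77|af|f1|55|70|d0|ed|ca|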